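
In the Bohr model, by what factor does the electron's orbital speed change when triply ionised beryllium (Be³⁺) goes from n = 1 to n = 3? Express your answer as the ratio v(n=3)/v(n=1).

v ∝ Z^1 · n^-1; with Z fixed, v ∝ n^-1.
v(n=3)/v(n=1) = (3/1)^-1 = 1/3

1/3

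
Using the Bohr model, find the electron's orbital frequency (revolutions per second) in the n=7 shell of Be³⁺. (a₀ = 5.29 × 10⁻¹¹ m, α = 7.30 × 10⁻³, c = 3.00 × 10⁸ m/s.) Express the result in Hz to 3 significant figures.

r = n²a₀/Z = 6.48 × 10⁻¹⁰ m, v = Zαc/n = 1.25 × 10⁶ m/s
f = v/(2πr) = 3.07 × 10¹⁴ Hz

3.07 × 10¹⁴ Hz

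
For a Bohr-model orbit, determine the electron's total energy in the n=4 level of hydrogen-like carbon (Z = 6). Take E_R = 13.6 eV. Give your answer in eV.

E_n = −E_R·Z²/n² = −13.6 × 6²/4² = -30.6 eV

-30.6 eV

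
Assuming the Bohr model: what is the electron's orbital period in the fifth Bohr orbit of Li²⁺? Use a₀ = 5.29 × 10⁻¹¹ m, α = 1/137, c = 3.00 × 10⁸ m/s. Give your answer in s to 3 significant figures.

2.11 × 10⁻¹⁵ s

r = n²a₀/Z = 5²·5.29 × 10⁻¹¹/3 = 4.41 × 10⁻¹⁰ m
v = Zαc/n = 3·0.00730·3.00 × 10⁸/5 = 1.31 × 10⁶ m/s
T = 2πr/v = 2.11 × 10⁻¹⁵ s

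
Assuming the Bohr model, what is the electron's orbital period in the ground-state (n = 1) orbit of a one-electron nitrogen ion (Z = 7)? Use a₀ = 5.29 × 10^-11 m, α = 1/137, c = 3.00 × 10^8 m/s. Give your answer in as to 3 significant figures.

r = n²a₀/Z = 1²·5.29 × 10^-11/7 = 7.56 × 10^-12 m
v = Zαc/n = 7·0.00730·3.00 × 10^8/1 = 1.53 × 10^7 m/s
T = 2πr/v = 3.10 × 10^-18 s = 3.10 as

3.10 as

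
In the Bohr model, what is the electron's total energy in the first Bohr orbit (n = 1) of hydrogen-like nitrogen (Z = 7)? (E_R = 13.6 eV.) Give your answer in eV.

-666 eV

E_n = −E_R·Z²/n² = −13.6 × 7²/1² = -666 eV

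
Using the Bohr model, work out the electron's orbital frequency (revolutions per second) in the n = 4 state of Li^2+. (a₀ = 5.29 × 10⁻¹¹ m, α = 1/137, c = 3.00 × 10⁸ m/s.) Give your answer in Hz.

9.26 × 10¹⁴ Hz

r = n²a₀/Z = 2.82 × 10⁻¹⁰ m, v = Zαc/n = 1.64 × 10⁶ m/s
f = v/(2πr) = 9.26 × 10¹⁴ Hz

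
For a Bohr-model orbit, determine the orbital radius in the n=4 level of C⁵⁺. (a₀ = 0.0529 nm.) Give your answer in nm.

r_n = n²a₀/Z = 4² × 0.0529 / 6
    = 16 × 0.0529 / 6 = 0.141 nm

0.141 nm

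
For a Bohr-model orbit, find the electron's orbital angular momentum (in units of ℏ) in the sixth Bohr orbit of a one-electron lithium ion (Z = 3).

L_n = nℏ, so L/ℏ = n = 6.

6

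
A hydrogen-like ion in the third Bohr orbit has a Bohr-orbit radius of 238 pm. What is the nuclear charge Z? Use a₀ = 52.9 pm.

r_n = n²a₀/Z ⇒ Z = n²a₀/r = 3² × 52.9 / 238 ≈ 2.00
Z = 2

2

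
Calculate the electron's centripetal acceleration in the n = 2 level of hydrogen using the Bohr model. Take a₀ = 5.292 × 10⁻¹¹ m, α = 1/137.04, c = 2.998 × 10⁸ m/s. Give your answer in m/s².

r = n²a₀/Z = 2.117 × 10⁻¹⁰ m, v = Zαc/n = 1.094 × 10⁶ m/s
a = v²/r = (1.094 × 10⁶)² / 2.117 × 10⁻¹⁰ = 5.652 × 10²¹ m/s²

5.652 × 10²¹ m/s²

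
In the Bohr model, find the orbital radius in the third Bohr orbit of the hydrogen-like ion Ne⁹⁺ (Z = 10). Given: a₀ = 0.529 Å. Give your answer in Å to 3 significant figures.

0.476 Å

r_n = n²a₀/Z = 3² × 0.529 / 10
    = 9 × 0.529 / 10 = 0.476 Å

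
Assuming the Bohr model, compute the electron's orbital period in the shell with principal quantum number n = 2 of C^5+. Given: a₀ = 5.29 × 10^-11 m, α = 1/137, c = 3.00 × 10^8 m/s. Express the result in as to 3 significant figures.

r = n²a₀/Z = 2²·5.29 × 10^-11/6 = 3.53 × 10^-11 m
v = Zαc/n = 6·0.00730·3.00 × 10^8/2 = 6.57 × 10^6 m/s
T = 2πr/v = 3.37 × 10^-17 s = 33.7 as

33.7 as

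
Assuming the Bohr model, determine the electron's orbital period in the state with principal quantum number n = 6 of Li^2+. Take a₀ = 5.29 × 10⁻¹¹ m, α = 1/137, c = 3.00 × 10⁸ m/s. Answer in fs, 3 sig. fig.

3.64 fs

r = n²a₀/Z = 6²·5.29 × 10⁻¹¹/3 = 6.35 × 10⁻¹⁰ m
v = Zαc/n = 3·0.00730·3.00 × 10⁸/6 = 1.09 × 10⁶ m/s
T = 2πr/v = 3.64 × 10⁻¹⁵ s = 3.64 fs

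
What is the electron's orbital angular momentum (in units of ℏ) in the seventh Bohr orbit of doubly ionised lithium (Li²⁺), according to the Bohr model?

L_n = nℏ, so L/ℏ = n = 7.

7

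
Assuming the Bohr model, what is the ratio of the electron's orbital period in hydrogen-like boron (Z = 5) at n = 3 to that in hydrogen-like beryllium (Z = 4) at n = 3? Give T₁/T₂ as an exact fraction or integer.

16/25

T ∝ Z^-2 · n^3
T₁/T₂ = (5/4)^-2 · (3/3)^3 = 16/25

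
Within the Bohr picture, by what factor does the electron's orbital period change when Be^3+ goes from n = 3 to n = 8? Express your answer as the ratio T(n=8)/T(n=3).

T ∝ Z^-2 · n^3; with Z fixed, T ∝ n^3.
T(n=8)/T(n=3) = (8/3)^3 = 512/27

512/27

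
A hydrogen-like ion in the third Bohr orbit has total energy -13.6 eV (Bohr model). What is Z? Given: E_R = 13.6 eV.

3

E_n = −E_R Z²/n² ⇒ Z² = −E_n n²/E_R = 13.6 × 3² / 13.6 ≈ 9.00
Z = 3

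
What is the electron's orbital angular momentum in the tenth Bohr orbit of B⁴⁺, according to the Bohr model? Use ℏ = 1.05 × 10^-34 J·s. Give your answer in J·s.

L_n = nℏ = 10 × 1.05 × 10^-34 = 1.05 × 10^-33 J·s

1.05 × 10^-33 J·s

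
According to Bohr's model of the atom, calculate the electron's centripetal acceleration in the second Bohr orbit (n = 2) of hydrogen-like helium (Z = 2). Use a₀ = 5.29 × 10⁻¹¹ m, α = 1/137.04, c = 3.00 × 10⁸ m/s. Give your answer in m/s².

4.53 × 10²² m/s²

r = n²a₀/Z = 1.06 × 10⁻¹⁰ m, v = Zαc/n = 2.19 × 10⁶ m/s
a = v²/r = (2.19 × 10⁶)² / 1.06 × 10⁻¹⁰ = 4.53 × 10²² m/s²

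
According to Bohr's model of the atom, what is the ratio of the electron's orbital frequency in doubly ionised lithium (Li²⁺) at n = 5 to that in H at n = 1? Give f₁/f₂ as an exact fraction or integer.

9/125

f ∝ Z^2 · n^-3
f₁/f₂ = (3/1)^2 · (5/1)^-3 = 9/125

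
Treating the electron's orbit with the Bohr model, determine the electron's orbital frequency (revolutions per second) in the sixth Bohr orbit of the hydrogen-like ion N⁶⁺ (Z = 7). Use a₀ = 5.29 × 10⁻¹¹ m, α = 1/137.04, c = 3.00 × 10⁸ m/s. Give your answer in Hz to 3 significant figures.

1.49 × 10¹⁵ Hz

r = n²a₀/Z = 2.72 × 10⁻¹⁰ m, v = Zαc/n = 2.55 × 10⁶ m/s
f = v/(2πr) = 1.49 × 10¹⁵ Hz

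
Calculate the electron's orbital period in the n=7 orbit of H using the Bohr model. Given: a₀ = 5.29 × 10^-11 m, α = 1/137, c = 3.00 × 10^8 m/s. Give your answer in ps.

r = n²a₀/Z = 7²·5.29 × 10^-11/1 = 2.59 × 10^-9 m
v = Zαc/n = 1·0.00730·3.00 × 10^8/7 = 3.13 × 10^5 m/s
T = 2πr/v = 5.21 × 10^-14 s = 0.0521 ps

0.0521 ps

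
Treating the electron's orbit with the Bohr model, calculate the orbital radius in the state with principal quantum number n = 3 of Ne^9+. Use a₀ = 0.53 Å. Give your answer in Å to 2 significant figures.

0.48 Å

r_n = n²a₀/Z = 3² × 0.53 / 10
    = 9 × 0.53 / 10 = 0.48 Å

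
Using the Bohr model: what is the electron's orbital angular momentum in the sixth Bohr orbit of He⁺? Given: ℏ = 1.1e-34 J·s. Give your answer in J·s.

L_n = nℏ = 6 × 1.1e-34 = 6.6e-34 J·s

6.6e-34 J·s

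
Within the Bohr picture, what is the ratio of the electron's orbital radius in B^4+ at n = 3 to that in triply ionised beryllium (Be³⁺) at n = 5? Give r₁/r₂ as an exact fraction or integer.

36/125

r ∝ Z^-1 · n^2
r₁/r₂ = (5/4)^-1 · (3/5)^2 = 36/125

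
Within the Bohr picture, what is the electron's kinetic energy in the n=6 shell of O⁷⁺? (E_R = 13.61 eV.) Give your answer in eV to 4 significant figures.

24.20 eV

For a Coulomb orbit the virial theorem gives K = −E_n.
E_n = −E_R·Z²/n², so K = E_R·Z²/n² = 13.61 × 8²/6² = 24.20 eV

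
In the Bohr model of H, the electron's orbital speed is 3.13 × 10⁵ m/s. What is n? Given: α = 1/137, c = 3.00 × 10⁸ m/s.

7

v_n = Zαc/n ⇒ n = Zαc/v = 1 × 0.00730 × 3.00 × 10⁸ / 3.13 × 10⁵ ≈ 7.00
n = 7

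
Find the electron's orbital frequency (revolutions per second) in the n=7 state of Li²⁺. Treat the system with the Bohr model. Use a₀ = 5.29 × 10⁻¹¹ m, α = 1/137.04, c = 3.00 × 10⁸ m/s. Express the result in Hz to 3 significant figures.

1.73 × 10¹⁴ Hz

r = n²a₀/Z = 8.64 × 10⁻¹⁰ m, v = Zαc/n = 9.38 × 10⁵ m/s
f = v/(2πr) = 1.73 × 10¹⁴ Hz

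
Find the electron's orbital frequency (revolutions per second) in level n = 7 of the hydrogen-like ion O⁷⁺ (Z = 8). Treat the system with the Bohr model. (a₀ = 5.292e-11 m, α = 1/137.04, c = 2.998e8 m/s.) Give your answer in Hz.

r = n²a₀/Z = 3.241e-10 m, v = Zαc/n = 2.500e6 m/s
f = v/(2πr) = 1.228e15 Hz

1.228e15 Hz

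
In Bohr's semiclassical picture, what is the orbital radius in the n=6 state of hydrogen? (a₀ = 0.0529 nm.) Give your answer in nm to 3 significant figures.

1.90 nm

r_n = n²a₀/Z = 6² × 0.0529 / 1
    = 36 × 0.0529 / 1 = 1.90 nm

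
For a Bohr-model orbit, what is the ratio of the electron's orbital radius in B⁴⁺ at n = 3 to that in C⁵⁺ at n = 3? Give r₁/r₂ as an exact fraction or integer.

6/5

r ∝ Z^-1 · n^2
r₁/r₂ = (5/6)^-1 · (3/3)^2 = 6/5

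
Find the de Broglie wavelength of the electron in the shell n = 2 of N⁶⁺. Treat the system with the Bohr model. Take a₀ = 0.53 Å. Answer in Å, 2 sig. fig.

The Bohr quantisation condition is nλ = 2πr_n.
r_n = n²a₀/Z = 0.30 Å
λ = 2πr_n/n = 2π·0.30/2 = 0.95 Å

0.95 Å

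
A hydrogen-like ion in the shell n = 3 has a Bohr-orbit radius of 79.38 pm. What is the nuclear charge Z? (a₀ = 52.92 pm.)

r_n = n²a₀/Z ⇒ Z = n²a₀/r = 3² × 52.92 / 79.38 ≈ 6.00
Z = 6

6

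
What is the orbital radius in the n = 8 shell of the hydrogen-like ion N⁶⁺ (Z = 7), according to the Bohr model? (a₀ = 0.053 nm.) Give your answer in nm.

r_n = n²a₀/Z = 8² × 0.053 / 7
    = 64 × 0.053 / 7 = 0.48 nm

0.48 nm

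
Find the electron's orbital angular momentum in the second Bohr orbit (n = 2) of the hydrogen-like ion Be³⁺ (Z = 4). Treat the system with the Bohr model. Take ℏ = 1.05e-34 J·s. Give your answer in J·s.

L_n = nℏ = 2 × 1.05e-34 = 2.10e-34 J·s

2.10e-34 J·s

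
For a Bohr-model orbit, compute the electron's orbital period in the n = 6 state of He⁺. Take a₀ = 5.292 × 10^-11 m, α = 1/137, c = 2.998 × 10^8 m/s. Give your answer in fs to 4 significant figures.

8.205 fs

r = n²a₀/Z = 6²·5.292 × 10^-11/2 = 9.526 × 10^-10 m
v = Zαc/n = 2·0.007299·2.998 × 10^8/6 = 7.294 × 10^5 m/s
T = 2πr/v = 8.205 × 10^-15 s = 8.205 fs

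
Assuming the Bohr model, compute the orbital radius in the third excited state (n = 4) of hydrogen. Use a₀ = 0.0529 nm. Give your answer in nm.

0.846 nm

r_n = n²a₀/Z = 4² × 0.0529 / 1
    = 16 × 0.0529 / 1 = 0.846 nm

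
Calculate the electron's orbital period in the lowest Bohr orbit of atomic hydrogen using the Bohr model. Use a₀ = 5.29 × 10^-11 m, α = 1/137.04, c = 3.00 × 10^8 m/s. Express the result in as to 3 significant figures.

r = n²a₀/Z = 1²·5.29 × 10^-11/1 = 5.29 × 10^-11 m
v = Zαc/n = 1·0.00730·3.00 × 10^8/1 = 2.19 × 10^6 m/s
T = 2πr/v = 1.52 × 10^-16 s = 152 as

152 as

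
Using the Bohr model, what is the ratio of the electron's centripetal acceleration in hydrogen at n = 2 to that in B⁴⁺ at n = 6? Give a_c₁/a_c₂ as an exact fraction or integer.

a_c ∝ Z^3 · n^-4
a_c₁/a_c₂ = (1/5)^3 · (2/6)^-4 = 81/125

81/125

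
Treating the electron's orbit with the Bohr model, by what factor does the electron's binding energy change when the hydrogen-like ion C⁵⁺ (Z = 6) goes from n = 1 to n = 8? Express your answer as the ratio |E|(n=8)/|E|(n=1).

1/64

|E| ∝ Z^2 · n^-2; with Z fixed, |E| ∝ n^-2.
|E|(n=8)/|E|(n=1) = (8/1)^-2 = 1/64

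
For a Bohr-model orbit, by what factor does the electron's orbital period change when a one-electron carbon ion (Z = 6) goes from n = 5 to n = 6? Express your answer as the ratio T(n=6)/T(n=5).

216/125

T ∝ Z^-2 · n^3; with Z fixed, T ∝ n^3.
T(n=6)/T(n=5) = (6/5)^3 = 216/125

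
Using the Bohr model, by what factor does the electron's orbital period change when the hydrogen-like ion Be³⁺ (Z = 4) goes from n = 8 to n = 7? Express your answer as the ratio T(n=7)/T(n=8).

343/512

T ∝ Z^-2 · n^3; with Z fixed, T ∝ n^3.
T(n=7)/T(n=8) = (7/8)^3 = 343/512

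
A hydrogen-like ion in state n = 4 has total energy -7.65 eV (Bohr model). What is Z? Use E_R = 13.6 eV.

E_n = −E_R Z²/n² ⇒ Z² = −E_n n²/E_R = 7.65 × 4² / 13.6 ≈ 9.00
Z = 3

3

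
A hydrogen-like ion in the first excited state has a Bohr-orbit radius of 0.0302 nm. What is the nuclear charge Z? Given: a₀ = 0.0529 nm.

7

r_n = n²a₀/Z ⇒ Z = n²a₀/r = 2² × 0.0529 / 0.0302 ≈ 7.01
Z = 7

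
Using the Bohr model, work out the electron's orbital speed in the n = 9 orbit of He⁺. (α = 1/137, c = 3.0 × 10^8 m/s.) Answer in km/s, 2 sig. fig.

490 km/s

v_n = Zαc/n = 2 × 0.0073 × 3.0 × 10^8 / 9
    = 490 km/s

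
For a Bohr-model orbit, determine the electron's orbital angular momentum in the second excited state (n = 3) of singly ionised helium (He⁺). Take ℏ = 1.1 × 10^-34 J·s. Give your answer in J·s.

3.3 × 10^-34 J·s

L_n = nℏ = 3 × 1.1 × 10^-34 = 3.3 × 10^-34 J·s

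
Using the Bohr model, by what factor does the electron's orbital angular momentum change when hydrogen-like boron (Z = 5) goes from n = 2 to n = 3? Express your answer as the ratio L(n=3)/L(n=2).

3/2

L = nℏ depends only on n, so L ∝ n.
L(n=3)/L(n=2) = (3/2)^1 = 3/2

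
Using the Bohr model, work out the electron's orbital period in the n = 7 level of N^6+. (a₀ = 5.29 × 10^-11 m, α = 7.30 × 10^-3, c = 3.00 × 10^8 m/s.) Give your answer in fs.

r = n²a₀/Z = 7²·5.29 × 10^-11/7 = 3.70 × 10^-10 m
v = Zαc/n = 7·0.00730·3.00 × 10^8/7 = 2.19 × 10^6 m/s
T = 2πr/v = 1.06 × 10^-15 s = 1.06 fs

1.06 fs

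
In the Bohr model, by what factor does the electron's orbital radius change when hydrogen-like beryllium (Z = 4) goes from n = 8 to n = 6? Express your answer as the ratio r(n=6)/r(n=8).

r ∝ Z^-1 · n^2; with Z fixed, r ∝ n^2.
r(n=6)/r(n=8) = (6/8)^2 = 9/16

9/16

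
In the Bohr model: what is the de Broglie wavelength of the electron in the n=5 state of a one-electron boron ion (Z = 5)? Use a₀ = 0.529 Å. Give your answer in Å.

The Bohr quantisation condition is nλ = 2πr_n.
r_n = n²a₀/Z = 2.65 Å
λ = 2πr_n/n = 2π·2.65/5 = 3.32 Å

3.32 Å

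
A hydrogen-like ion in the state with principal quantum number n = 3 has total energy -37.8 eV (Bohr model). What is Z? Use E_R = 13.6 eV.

5

E_n = −E_R Z²/n² ⇒ Z² = −E_n n²/E_R = 37.8 × 3² / 13.6 ≈ 25.01
Z = 5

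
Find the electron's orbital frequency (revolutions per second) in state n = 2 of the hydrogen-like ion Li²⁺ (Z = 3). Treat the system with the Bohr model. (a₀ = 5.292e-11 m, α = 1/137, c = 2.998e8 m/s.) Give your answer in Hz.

7.404e15 Hz

r = n²a₀/Z = 7.056e-11 m, v = Zαc/n = 3.282e6 m/s
f = v/(2πr) = 7.404e15 Hz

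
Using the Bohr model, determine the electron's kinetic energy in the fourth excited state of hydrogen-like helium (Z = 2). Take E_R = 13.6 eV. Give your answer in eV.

2.18 eV

For a Coulomb orbit the virial theorem gives K = −E_n.
E_n = −E_R·Z²/n², so K = E_R·Z²/n² = 13.6 × 2²/5² = 2.18 eV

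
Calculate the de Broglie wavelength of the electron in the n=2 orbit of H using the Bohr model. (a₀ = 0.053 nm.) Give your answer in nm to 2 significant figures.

0.67 nm

The Bohr quantisation condition is nλ = 2πr_n.
r_n = n²a₀/Z = 0.21 nm
λ = 2πr_n/n = 2π·0.21/2 = 0.67 nm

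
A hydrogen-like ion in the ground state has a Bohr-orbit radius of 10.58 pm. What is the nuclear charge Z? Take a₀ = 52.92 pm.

r_n = n²a₀/Z ⇒ Z = n²a₀/r = 1² × 52.92 / 10.58 ≈ 5.00
Z = 5

5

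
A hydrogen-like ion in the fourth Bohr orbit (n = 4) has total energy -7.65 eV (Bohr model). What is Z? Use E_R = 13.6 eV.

3

E_n = −E_R Z²/n² ⇒ Z² = −E_n n²/E_R = 7.65 × 4² / 13.6 ≈ 9.00
Z = 3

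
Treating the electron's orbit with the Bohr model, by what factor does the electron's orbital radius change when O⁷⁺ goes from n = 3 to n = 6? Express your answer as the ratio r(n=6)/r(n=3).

r ∝ Z^-1 · n^2; with Z fixed, r ∝ n^2.
r(n=6)/r(n=3) = (6/3)^2 = 4

4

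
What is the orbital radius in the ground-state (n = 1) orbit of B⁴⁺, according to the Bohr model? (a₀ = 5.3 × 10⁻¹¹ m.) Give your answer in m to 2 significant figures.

1.1 × 10⁻¹¹ m

r_n = n²a₀/Z = 1² × 5.3 × 10⁻¹¹ / 5
    = 1 × 5.3 × 10⁻¹¹ / 5 = 1.1 × 10⁻¹¹ m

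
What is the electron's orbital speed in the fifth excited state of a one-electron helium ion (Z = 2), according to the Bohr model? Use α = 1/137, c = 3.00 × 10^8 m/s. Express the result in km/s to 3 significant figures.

730 km/s

v_n = Zαc/n = 2 × 0.00730 × 3.00 × 10^8 / 6
    = 730 km/s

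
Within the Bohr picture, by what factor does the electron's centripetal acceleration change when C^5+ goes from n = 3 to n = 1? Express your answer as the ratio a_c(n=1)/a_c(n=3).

a_c ∝ Z^3 · n^-4; with Z fixed, a_c ∝ n^-4.
a_c(n=1)/a_c(n=3) = (1/3)^-4 = 81

81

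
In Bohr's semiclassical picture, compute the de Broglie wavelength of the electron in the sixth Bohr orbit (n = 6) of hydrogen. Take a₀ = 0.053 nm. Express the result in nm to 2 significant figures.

The Bohr quantisation condition is nλ = 2πr_n.
r_n = n²a₀/Z = 1.9 nm
λ = 2πr_n/n = 2π·1.9/6 = 2.0 nm

2.0 nm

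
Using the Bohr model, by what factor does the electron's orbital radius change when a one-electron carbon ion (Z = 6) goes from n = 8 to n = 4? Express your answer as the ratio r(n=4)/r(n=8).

1/4

r ∝ Z^-1 · n^2; with Z fixed, r ∝ n^2.
r(n=4)/r(n=8) = (4/8)^2 = 1/4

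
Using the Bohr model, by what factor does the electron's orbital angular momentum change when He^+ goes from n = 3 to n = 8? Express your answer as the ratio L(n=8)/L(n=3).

8/3

L = nℏ depends only on n, so L ∝ n.
L(n=8)/L(n=3) = (8/3)^1 = 8/3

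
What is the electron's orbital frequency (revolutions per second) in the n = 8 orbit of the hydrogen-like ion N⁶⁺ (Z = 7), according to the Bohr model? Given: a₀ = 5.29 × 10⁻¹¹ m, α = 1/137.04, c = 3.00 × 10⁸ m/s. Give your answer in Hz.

r = n²a₀/Z = 4.84 × 10⁻¹⁰ m, v = Zαc/n = 1.92 × 10⁶ m/s
f = v/(2πr) = 6.30 × 10¹⁴ Hz

6.30 × 10¹⁴ Hz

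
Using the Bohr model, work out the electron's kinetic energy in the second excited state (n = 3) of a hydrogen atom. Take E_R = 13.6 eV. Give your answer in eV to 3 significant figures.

1.51 eV

For a Coulomb orbit the virial theorem gives K = −E_n.
E_n = −E_R·Z²/n², so K = E_R·Z²/n² = 13.6 × 1²/3² = 1.51 eV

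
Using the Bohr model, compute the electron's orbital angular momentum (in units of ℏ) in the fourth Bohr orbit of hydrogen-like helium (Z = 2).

L_n = nℏ, so L/ℏ = n = 4.

4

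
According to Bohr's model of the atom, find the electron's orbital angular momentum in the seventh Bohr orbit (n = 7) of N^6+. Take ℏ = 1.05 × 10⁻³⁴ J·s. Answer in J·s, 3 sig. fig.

7.35 × 10⁻³⁴ J·s

L_n = nℏ = 7 × 1.05 × 10⁻³⁴ = 7.35 × 10⁻³⁴ J·s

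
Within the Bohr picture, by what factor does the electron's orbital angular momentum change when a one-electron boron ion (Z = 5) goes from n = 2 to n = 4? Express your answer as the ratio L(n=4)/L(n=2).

L = nℏ depends only on n, so L ∝ n.
L(n=4)/L(n=2) = (4/2)^1 = 2

2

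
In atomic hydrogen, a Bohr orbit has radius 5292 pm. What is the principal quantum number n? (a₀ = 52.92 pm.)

r_n = n²a₀/Z ⇒ n² = rZ/a₀ = 5292 × 1 / 52.92 ≈ 100.00
n = 10

10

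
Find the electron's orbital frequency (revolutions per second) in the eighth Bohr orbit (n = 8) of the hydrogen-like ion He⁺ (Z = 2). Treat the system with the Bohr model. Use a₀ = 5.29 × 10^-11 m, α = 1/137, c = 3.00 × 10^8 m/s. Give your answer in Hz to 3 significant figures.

5.15 × 10^13 Hz

r = n²a₀/Z = 1.69 × 10^-9 m, v = Zαc/n = 5.47 × 10^5 m/s
f = v/(2πr) = 5.15 × 10^13 Hz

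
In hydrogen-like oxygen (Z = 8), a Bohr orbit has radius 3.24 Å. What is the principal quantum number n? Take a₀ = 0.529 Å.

7

r_n = n²a₀/Z ⇒ n² = rZ/a₀ = 3.24 × 8 / 0.529 ≈ 49.00
n = 7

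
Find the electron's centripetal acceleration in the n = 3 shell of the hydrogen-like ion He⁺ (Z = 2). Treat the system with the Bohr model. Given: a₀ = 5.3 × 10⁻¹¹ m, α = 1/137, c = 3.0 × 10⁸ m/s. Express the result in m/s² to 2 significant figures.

r = n²a₀/Z = 2.4 × 10⁻¹⁰ m, v = Zαc/n = 1.5 × 10⁶ m/s
a = v²/r = (1.5 × 10⁶)² / 2.4 × 10⁻¹⁰ = 8.9 × 10²¹ m/s²

8.9 × 10²¹ m/s²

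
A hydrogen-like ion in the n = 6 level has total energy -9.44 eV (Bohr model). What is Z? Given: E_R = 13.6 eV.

E_n = −E_R Z²/n² ⇒ Z² = −E_n n²/E_R = 9.44 × 6² / 13.6 ≈ 24.99
Z = 5

5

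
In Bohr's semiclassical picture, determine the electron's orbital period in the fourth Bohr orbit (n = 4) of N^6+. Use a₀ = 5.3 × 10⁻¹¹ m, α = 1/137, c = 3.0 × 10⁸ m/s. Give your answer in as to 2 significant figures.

200 as

r = n²a₀/Z = 4²·5.3 × 10⁻¹¹/7 = 1.2 × 10⁻¹⁰ m
v = Zαc/n = 7·0.0073·3.0 × 10⁸/4 = 3.8 × 10⁶ m/s
T = 2πr/v = 2.0 × 10⁻¹⁶ s = 200 as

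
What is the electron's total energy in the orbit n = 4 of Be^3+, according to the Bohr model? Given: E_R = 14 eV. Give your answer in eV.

E_n = −E_R·Z²/n² = −14 × 4²/4² = -14 eV

-14 eV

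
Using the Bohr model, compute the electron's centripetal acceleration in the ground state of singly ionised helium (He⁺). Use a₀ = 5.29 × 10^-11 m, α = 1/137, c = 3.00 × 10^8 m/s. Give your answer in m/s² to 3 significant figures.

7.25 × 10^23 m/s²

r = n²a₀/Z = 2.65 × 10^-11 m, v = Zαc/n = 4.38 × 10^6 m/s
a = v²/r = (4.38 × 10^6)² / 2.65 × 10^-11 = 7.25 × 10^23 m/s²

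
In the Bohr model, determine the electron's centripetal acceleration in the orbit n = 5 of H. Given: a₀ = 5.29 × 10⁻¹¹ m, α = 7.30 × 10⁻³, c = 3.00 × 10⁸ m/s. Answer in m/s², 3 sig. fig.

r = n²a₀/Z = 1.32 × 10⁻⁹ m, v = Zαc/n = 4.38 × 10⁵ m/s
a = v²/r = (4.38 × 10⁵)² / 1.32 × 10⁻⁹ = 1.45 × 10²⁰ m/s²

1.45 × 10²⁰ m/s²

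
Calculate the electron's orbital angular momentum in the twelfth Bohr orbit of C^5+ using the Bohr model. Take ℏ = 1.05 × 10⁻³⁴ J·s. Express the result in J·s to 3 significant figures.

L_n = nℏ = 12 × 1.05 × 10⁻³⁴ = 1.26 × 10⁻³³ J·s

1.26 × 10⁻³³ J·s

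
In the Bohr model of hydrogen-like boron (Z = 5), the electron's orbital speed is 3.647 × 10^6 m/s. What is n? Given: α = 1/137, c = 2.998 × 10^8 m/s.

3

v_n = Zαc/n ⇒ n = Zαc/v = 5 × 0.007299 × 2.998 × 10^8 / 3.647 × 10^6 ≈ 3.00
n = 3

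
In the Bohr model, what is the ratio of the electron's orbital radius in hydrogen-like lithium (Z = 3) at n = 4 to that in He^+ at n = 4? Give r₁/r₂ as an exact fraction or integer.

r ∝ Z^-1 · n^2
r₁/r₂ = (3/2)^-1 · (4/4)^2 = 2/3

2/3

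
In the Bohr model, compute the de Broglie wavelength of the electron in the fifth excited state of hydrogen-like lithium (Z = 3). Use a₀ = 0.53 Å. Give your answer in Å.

6.7 Å

The Bohr quantisation condition is nλ = 2πr_n.
r_n = n²a₀/Z = 6.4 Å
λ = 2πr_n/n = 2π·6.4/6 = 6.7 Å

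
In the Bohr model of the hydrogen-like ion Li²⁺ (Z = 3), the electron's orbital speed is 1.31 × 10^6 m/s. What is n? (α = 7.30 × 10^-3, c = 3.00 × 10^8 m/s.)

5

v_n = Zαc/n ⇒ n = Zαc/v = 3 × 0.00730 × 3.00 × 10^8 / 1.31 × 10^6 ≈ 5.02
n = 5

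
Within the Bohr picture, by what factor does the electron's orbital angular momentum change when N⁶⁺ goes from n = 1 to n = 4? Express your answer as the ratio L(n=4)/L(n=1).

4

L = nℏ depends only on n, so L ∝ n.
L(n=4)/L(n=1) = (4/1)^1 = 4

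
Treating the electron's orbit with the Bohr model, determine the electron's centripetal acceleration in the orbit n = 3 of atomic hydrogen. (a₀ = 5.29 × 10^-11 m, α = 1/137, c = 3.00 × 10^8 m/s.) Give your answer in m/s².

1.12 × 10^21 m/s²

r = n²a₀/Z = 4.76 × 10^-10 m, v = Zαc/n = 7.30 × 10^5 m/s
a = v²/r = (7.30 × 10^5)² / 4.76 × 10^-10 = 1.12 × 10^21 m/s²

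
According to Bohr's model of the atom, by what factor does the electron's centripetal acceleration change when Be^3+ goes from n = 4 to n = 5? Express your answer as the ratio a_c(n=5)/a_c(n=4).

256/625

a_c ∝ Z^3 · n^-4; with Z fixed, a_c ∝ n^-4.
a_c(n=5)/a_c(n=4) = (5/4)^-4 = 256/625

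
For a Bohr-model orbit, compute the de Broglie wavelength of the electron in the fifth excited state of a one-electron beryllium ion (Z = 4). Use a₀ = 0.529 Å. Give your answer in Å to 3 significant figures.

4.99 Å

The Bohr quantisation condition is nλ = 2πr_n.
r_n = n²a₀/Z = 4.76 Å
λ = 2πr_n/n = 2π·4.76/6 = 4.99 Å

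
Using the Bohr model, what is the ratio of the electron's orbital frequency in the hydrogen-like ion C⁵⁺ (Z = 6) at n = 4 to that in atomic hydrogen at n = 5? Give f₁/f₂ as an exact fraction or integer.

f ∝ Z^2 · n^-3
f₁/f₂ = (6/1)^2 · (4/5)^-3 = 1125/16

1125/16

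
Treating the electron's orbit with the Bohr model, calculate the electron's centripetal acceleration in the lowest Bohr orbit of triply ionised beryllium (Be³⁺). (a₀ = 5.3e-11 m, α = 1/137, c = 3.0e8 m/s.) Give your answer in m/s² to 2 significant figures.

5.8e24 m/s²

r = n²a₀/Z = 1.3e-11 m, v = Zαc/n = 8.8e6 m/s
a = v²/r = (8.8e6)² / 1.3e-11 = 5.8e24 m/s²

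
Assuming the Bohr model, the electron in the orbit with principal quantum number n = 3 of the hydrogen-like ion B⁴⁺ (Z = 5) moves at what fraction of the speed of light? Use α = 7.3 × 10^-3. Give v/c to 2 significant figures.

0.012

v_n = Zαc/n, so v/c = Zα/n = 5 × 0.0073 / 3 = 0.012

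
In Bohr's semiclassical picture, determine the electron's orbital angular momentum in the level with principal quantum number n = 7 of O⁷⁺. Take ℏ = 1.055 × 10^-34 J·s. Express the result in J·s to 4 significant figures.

L_n = nℏ = 7 × 1.055 × 10^-34 = 7.385 × 10^-34 J·s

7.385 × 10^-34 J·s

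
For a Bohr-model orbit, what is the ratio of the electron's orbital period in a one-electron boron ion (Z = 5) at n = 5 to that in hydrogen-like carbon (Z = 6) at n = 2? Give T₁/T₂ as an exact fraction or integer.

T ∝ Z^-2 · n^3
T₁/T₂ = (5/6)^-2 · (5/2)^3 = 45/2

45/2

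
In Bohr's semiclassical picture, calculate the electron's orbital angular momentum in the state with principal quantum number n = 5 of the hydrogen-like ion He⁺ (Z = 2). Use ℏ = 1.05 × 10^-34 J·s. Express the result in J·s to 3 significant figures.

L_n = nℏ = 5 × 1.05 × 10^-34 = 5.25 × 10^-34 J·s

5.25 × 10^-34 J·s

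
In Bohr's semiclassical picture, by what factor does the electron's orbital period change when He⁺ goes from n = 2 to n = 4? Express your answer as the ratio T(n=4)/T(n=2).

T ∝ Z^-2 · n^3; with Z fixed, T ∝ n^3.
T(n=4)/T(n=2) = (4/2)^3 = 8

8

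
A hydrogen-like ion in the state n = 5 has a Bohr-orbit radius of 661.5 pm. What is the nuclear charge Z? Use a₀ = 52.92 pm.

2

r_n = n²a₀/Z ⇒ Z = n²a₀/r = 5² × 52.92 / 661.5 ≈ 2.00
Z = 2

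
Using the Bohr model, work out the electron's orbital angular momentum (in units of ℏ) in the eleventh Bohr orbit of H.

11

L_n = nℏ, so L/ℏ = n = 11.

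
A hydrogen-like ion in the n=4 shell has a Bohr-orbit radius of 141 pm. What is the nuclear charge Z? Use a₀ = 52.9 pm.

r_n = n²a₀/Z ⇒ Z = n²a₀/r = 4² × 52.9 / 141 ≈ 6.00
Z = 6

6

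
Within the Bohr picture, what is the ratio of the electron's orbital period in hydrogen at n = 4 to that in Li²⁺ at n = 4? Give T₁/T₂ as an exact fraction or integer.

9

T ∝ Z^-2 · n^3
T₁/T₂ = (1/3)^-2 · (4/4)^3 = 9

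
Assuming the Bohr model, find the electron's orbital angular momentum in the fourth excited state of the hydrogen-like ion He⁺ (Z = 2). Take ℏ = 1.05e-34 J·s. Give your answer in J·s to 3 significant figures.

5.25e-34 J·s

L_n = nℏ = 5 × 1.05e-34 = 5.25e-34 J·s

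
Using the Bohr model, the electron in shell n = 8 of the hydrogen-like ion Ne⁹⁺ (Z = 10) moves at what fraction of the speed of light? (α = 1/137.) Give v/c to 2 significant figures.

v_n = Zαc/n, so v/c = Zα/n = 10 × 0.0073 / 8 = 0.0091

0.0091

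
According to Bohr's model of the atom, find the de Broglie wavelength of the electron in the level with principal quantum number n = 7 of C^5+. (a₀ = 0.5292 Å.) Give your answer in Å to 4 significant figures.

3.879 Å

The Bohr quantisation condition is nλ = 2πr_n.
r_n = n²a₀/Z = 4.322 Å
λ = 2πr_n/n = 2π·4.322/7 = 3.879 Å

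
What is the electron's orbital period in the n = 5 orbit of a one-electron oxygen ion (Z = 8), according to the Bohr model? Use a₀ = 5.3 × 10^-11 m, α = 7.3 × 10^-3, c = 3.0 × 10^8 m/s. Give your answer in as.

r = n²a₀/Z = 5²·5.3 × 10^-11/8 = 1.7 × 10^-10 m
v = Zαc/n = 8·0.0073·3.0 × 10^8/5 = 3.5 × 10^6 m/s
T = 2πr/v = 3.0 × 10^-16 s = 300 as

300 as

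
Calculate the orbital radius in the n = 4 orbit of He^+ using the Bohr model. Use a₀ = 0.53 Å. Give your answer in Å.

4.2 Å

r_n = n²a₀/Z = 4² × 0.53 / 2
    = 16 × 0.53 / 2 = 4.2 Å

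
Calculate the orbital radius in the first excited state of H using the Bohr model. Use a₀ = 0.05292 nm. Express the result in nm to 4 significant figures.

r_n = n²a₀/Z = 2² × 0.05292 / 1
    = 4 × 0.05292 / 1 = 0.2117 nm

0.2117 nm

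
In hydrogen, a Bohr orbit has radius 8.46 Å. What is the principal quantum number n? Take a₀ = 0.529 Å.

r_n = n²a₀/Z ⇒ n² = rZ/a₀ = 8.46 × 1 / 0.529 ≈ 15.99
n = 4

4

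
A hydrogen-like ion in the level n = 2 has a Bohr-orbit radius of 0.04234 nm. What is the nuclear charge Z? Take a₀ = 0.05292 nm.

r_n = n²a₀/Z ⇒ Z = n²a₀/r = 2² × 0.05292 / 0.04234 ≈ 5.00
Z = 5

5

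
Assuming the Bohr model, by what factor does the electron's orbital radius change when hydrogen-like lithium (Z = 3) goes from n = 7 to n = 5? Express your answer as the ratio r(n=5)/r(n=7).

25/49

r ∝ Z^-1 · n^2; with Z fixed, r ∝ n^2.
r(n=5)/r(n=7) = (5/7)^2 = 25/49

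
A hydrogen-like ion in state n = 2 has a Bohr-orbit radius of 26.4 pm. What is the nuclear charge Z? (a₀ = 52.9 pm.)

8

r_n = n²a₀/Z ⇒ Z = n²a₀/r = 2² × 52.9 / 26.4 ≈ 8.02
Z = 8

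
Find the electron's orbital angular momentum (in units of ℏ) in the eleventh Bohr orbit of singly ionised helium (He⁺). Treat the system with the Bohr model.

L_n = nℏ, so L/ℏ = n = 11.

11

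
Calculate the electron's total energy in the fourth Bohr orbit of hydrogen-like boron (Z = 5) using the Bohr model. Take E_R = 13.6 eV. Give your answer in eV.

E_n = −E_R·Z²/n² = −13.6 × 5²/4² = -21.2 eV

-21.2 eV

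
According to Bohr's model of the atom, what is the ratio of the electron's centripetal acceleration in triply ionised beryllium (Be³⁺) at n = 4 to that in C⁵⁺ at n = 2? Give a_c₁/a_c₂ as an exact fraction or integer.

a_c ∝ Z^3 · n^-4
a_c₁/a_c₂ = (4/6)^3 · (4/2)^-4 = 1/54

1/54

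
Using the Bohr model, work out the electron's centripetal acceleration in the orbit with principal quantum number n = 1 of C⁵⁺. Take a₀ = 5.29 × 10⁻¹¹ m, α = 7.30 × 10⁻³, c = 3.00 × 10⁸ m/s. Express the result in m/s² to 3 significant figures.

r = n²a₀/Z = 8.82 × 10⁻¹² m, v = Zαc/n = 1.31 × 10⁷ m/s
a = v²/r = (1.31 × 10⁷)² / 8.82 × 10⁻¹² = 1.96 × 10²⁵ m/s²

1.96 × 10²⁵ m/s²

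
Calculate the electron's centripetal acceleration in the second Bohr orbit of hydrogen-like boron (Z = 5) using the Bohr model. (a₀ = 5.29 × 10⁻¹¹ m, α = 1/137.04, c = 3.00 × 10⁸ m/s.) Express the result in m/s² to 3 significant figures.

r = n²a₀/Z = 4.23 × 10⁻¹¹ m, v = Zαc/n = 5.47 × 10⁶ m/s
a = v²/r = (5.47 × 10⁶)² / 4.23 × 10⁻¹¹ = 7.08 × 10²³ m/s²

7.08 × 10²³ m/s²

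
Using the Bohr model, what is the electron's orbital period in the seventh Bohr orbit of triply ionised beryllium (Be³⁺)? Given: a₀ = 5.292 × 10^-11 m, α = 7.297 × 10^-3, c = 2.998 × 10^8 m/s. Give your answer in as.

3258 as

r = n²a₀/Z = 7²·5.292 × 10^-11/4 = 6.483 × 10^-10 m
v = Zαc/n = 4·0.007297·2.998 × 10^8/7 = 1.250 × 10^6 m/s
T = 2πr/v = 3.258 × 10^-15 s = 3258 as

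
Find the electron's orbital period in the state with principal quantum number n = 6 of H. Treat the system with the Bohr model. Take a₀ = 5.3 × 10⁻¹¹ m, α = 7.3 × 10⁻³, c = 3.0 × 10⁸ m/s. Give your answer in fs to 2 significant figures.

33 fs

r = n²a₀/Z = 6²·5.3 × 10⁻¹¹/1 = 1.9 × 10⁻⁹ m
v = Zαc/n = 1·0.0073·3.0 × 10⁸/6 = 3.6 × 10⁵ m/s
T = 2πr/v = 3.3 × 10⁻¹⁴ s = 33 fs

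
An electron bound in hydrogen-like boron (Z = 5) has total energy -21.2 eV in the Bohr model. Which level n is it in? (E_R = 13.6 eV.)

4

E_n = −E_R Z²/n² ⇒ n² = E_R Z²/(−E_n) = 13.6 × 5² / 21.2 ≈ 16.04
n = 4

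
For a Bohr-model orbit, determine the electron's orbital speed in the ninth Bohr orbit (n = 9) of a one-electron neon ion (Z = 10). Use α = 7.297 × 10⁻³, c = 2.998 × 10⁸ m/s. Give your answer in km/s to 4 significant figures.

2431 km/s

v_n = Zαc/n = 10 × 0.007297 × 2.998 × 10⁸ / 9
    = 2431 km/s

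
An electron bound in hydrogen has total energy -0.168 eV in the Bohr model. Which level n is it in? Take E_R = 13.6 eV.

E_n = −E_R Z²/n² ⇒ n² = E_R Z²/(−E_n) = 13.6 × 1² / 0.168 ≈ 80.95
n = 9

9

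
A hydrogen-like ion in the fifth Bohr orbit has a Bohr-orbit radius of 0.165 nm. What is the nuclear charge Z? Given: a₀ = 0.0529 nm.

r_n = n²a₀/Z ⇒ Z = n²a₀/r = 5² × 0.0529 / 0.165 ≈ 8.02
Z = 8

8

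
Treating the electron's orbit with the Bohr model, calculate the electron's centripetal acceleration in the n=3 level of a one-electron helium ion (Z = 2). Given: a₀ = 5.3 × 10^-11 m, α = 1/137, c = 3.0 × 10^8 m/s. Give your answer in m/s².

r = n²a₀/Z = 2.4 × 10^-10 m, v = Zαc/n = 1.5 × 10^6 m/s
a = v²/r = (1.5 × 10^6)² / 2.4 × 10^-10 = 8.9 × 10^21 m/s²

8.9 × 10^21 m/s²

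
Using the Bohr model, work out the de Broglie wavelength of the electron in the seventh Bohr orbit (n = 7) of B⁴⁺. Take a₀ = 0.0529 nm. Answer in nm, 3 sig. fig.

0.465 nm

The Bohr quantisation condition is nλ = 2πr_n.
r_n = n²a₀/Z = 0.518 nm
λ = 2πr_n/n = 2π·0.518/7 = 0.465 nm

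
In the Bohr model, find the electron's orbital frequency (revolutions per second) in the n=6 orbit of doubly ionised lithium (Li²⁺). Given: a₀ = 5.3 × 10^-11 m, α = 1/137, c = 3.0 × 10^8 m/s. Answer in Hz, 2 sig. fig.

r = n²a₀/Z = 6.4 × 10^-10 m, v = Zαc/n = 1.1 × 10^6 m/s
f = v/(2πr) = 2.7 × 10^14 Hz

2.7 × 10^14 Hz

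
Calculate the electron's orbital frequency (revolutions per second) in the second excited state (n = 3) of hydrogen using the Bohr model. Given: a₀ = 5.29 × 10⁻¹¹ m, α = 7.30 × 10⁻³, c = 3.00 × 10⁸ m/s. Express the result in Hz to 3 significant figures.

2.44 × 10¹⁴ Hz

r = n²a₀/Z = 4.76 × 10⁻¹⁰ m, v = Zαc/n = 7.30 × 10⁵ m/s
f = v/(2πr) = 2.44 × 10¹⁴ Hz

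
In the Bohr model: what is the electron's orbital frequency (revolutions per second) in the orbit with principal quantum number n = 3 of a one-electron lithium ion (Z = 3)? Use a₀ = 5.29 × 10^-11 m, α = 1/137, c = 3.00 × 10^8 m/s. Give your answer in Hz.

r = n²a₀/Z = 1.59 × 10^-10 m, v = Zαc/n = 2.19 × 10^6 m/s
f = v/(2πr) = 2.20 × 10^15 Hz

2.20 × 10^15 Hz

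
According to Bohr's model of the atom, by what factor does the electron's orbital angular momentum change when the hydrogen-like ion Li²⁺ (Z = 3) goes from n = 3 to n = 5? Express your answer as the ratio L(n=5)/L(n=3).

L = nℏ depends only on n, so L ∝ n.
L(n=5)/L(n=3) = (5/3)^1 = 5/3

5/3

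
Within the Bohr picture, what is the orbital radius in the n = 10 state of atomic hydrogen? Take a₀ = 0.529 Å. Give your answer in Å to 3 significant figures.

r_n = n²a₀/Z = 10² × 0.529 / 1
    = 100 × 0.529 / 1 = 52.9 Å

52.9 Å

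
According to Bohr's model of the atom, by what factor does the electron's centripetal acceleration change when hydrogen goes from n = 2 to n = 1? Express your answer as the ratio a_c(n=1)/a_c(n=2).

16

a_c ∝ Z^3 · n^-4; with Z fixed, a_c ∝ n^-4.
a_c(n=1)/a_c(n=2) = (1/2)^-4 = 16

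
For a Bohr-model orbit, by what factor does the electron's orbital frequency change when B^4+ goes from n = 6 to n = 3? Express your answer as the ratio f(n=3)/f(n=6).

f ∝ Z^2 · n^-3; with Z fixed, f ∝ n^-3.
f(n=3)/f(n=6) = (3/6)^-3 = 8

8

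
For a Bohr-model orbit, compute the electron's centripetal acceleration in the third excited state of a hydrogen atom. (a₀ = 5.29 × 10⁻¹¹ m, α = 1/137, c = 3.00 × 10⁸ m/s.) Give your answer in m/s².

3.54 × 10²⁰ m/s²

r = n²a₀/Z = 8.46 × 10⁻¹⁰ m, v = Zαc/n = 5.47 × 10⁵ m/s
a = v²/r = (5.47 × 10⁵)² / 8.46 × 10⁻¹⁰ = 3.54 × 10²⁰ m/s²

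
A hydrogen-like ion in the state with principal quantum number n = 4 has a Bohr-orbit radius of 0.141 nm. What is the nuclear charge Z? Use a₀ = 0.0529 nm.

r_n = n²a₀/Z ⇒ Z = n²a₀/r = 4² × 0.0529 / 0.141 ≈ 6.00
Z = 6

6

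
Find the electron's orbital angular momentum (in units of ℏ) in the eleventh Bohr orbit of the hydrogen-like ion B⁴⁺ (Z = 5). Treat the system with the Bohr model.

11

L_n = nℏ, so L/ℏ = n = 11.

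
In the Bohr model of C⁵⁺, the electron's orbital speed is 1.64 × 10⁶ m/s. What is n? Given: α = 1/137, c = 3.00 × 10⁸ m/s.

v_n = Zαc/n ⇒ n = Zαc/v = 6 × 0.00730 × 3.00 × 10⁸ / 1.64 × 10⁶ ≈ 8.01
n = 8

8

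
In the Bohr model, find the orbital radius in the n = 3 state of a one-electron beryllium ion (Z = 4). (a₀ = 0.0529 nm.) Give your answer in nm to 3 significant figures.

0.119 nm

r_n = n²a₀/Z = 3² × 0.0529 / 4
    = 9 × 0.0529 / 4 = 0.119 nm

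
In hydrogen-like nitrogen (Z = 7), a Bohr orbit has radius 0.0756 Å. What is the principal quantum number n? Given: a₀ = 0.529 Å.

r_n = n²a₀/Z ⇒ n² = rZ/a₀ = 0.0756 × 7 / 0.529 ≈ 1.00
n = 1

1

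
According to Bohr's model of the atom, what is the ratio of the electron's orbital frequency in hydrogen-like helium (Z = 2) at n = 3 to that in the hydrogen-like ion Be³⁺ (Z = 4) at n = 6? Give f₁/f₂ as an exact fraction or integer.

f ∝ Z^2 · n^-3
f₁/f₂ = (2/4)^2 · (3/6)^-3 = 2

2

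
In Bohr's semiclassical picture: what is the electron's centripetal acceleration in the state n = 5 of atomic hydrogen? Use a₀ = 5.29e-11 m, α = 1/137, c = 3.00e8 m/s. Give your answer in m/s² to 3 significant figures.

r = n²a₀/Z = 1.32e-9 m, v = Zαc/n = 4.38e5 m/s
a = v²/r = (4.38e5)² / 1.32e-9 = 1.45e20 m/s²

1.45e20 m/s²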